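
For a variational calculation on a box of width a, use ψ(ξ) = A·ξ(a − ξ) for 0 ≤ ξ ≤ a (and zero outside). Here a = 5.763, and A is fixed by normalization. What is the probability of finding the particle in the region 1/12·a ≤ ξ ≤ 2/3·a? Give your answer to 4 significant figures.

The probability is P = ∫ |ψ|² dξ over [1/12·a, 2/3·a].
Since A² = 1/(a^5/30), this is the region integral divided by the full normalization integral.
Let u = ξ/a; then A² and the length scale cancel, so P = ∫_{1/12}^{2/3} u^2·(1 - u)^2 du ÷ ∫_{0}^{1} u^2·(1 - u)^2 du.
An antiderivative of u^2·(1 - u)^2 is u^3·(6·u^2 - 15·u + 10)/30; evaluating from 1/12 to 2/3 gives ≈ 0.0261679, while the full integral is 1/30.
This works out to P = 0.78504.

P ≈ 0.7850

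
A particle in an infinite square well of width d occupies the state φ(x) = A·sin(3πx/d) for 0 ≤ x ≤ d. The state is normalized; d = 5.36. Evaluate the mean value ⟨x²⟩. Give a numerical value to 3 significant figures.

The expectation value is the |φ|²-weighted average of x^2: ∫ x^2|φ|² dx.
Evaluating both integrals, ⟨x²⟩ = -d^2/(18·π^2) + d^2/3.
With d = 5.36, ⟨x^2⟩ = 9.415.

⟨x^2⟩ ≈ 9.41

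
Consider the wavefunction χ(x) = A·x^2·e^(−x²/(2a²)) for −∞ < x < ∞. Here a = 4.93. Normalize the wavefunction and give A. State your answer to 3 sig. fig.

We need A² ∫|f|² dx = 1, taking the integral from −∞ to ∞.
With ∫_{−∞}^{∞} x^(2m) e^(−αx²) dx = (2m−1)!!·√π / (2^m α^(m+1/2)), ∫|χ|² dx = A²·(3·√(π)·a^5/4).
Substituting a = 4.93 gives A² = 0.0002583, so A = 0.01607.

A ≈ 0.0161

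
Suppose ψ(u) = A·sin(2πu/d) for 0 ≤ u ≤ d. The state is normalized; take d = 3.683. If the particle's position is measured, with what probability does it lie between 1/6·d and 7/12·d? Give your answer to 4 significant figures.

P ≈ 0.4167

The probability is P = ∫ |ψ|² du over [1/6·d, 7/12·d].
Since A² = 1/(d/2), this is the region integral divided by the full normalization integral.
Substituting t = u/d, A² and the length scale cancel in the ratio: P = ∫_{1/6}^{7/12} sin(2·π·t)^2 dt / ∫_{0}^{1} sin(2·π·t)^2 dt.
Using ∫ sin(2·π·t)^2 dt = t/2 - sin(4·π·t)/(8·π), the numerator is 5/24 and the denominator is 1/2.
This works out to P = 5/12.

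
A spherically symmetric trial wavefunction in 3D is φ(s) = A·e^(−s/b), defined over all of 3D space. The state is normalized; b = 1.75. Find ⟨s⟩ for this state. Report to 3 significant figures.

⟨s⟩ ≈ 2.63

⟨s⟩ = ∫ s |φ|² 4πs² ds over the full domain.
Since the A² factors cancel between numerator and denominator, ⟨s⟩ = 3·b/2.
With b = 1.75, ⟨s⟩ = 2.625.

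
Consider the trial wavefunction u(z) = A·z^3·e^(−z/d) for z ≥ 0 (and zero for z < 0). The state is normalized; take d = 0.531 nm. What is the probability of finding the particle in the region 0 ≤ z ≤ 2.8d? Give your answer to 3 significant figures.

P ≈ 0.330

The probability is P = ∫ |u|² dz over [0, 2.8d].
The normalization integral ∫|u|²dz over the whole domain equals 45·d^7/8·A², and A² cancels in the ratio.
Let t = z/d; then A² and the length scale cancel, so P = ∫_{0}^{2.8} t^6·e^(-2·t) dt ÷ ∫_{0}^{∞} t^6·e^(-2·t) dt.
An antiderivative of t^6·e^(-2·t) is -(4·t^6 + 12·t^5 + 30·t^4 + 60·t^3 + 90·t^2 + 90·t + 45)·e^(-2·t)/8; evaluating from 0 to 2.8 gives ≈ 1.8548, while the full integral is 45/8.
Taking the ratio, P = 0.3297.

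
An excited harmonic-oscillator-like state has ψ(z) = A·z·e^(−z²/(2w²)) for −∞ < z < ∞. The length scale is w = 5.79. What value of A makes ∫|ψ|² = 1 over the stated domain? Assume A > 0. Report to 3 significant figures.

A ≈ 0.0762

We need A² ∫|f|² dz = 1, taking the integral from −∞ to ∞.
With ∫_{−∞}^{∞} z^(2m) e^(−αz²) dz = (2m−1)!!·√π / (2^m α^(m+1/2)), with ψ = A·z·e^(−z²/(2w²)), the integral evaluates to A²·[√(π)·w^3/2].
So A² = (√(π)·w^3/2)^(−1).
Plugging in w = 5.79 yields A = 0.07624.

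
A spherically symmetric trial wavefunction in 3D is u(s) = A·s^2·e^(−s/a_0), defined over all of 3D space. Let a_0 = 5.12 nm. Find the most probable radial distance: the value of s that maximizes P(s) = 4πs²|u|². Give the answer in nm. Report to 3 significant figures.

Differentiate P(s) = 4πs²|u|² with respect to s and set to zero.
This gives s = 3·a_0.
With a_0 = 5.12, the most probable radial distance is 15.36 nm.

s ≈ 15.4 nm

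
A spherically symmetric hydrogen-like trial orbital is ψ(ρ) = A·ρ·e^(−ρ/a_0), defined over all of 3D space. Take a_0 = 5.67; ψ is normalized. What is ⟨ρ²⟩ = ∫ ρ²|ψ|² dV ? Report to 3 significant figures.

⟨ρ^2⟩ ≈ 241

⟨ρ²⟩ = ∫ ρ^2 |ψ|² 4πρ² dρ over the full domain.
Using ∫₀^∞ ρⁿ e^(−αρ) dρ = n!/αⁿ⁺¹, the ratio of the moment integral to the normalization integral gives ⟨ρ²⟩ = 15·a_0^2/2.
Putting a_0 = 5.67 gives 241.1.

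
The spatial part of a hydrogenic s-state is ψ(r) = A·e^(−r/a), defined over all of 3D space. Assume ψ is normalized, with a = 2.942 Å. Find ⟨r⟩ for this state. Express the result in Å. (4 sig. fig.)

The expectation value is the |ψ|²-weighted average of r: ∫ r|ψ|² 4πr² dr.
Using ∫₀^∞ rⁿ e^(−αr) dr = n!/αⁿ⁺¹, the ratio of the moment integral to the normalization integral gives ⟨r⟩ = 3·a/2.
With a = 2.942, ⟨r⟩ = 4.4130.

⟨r⟩ ≈ 4.413 Å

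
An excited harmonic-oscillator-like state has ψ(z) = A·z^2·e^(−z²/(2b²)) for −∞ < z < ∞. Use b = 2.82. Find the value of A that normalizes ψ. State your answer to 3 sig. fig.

Normalization requires ∫|ψ|² dz = 1, integrated from −∞ to ∞.
Carrying out the integral gives A² · 3·√(π)·b^5/4.
So A² = (3·√(π)·b^5/4)^(−1).
Substituting b = 2.82 gives A² = 0.004218, so A = 0.06495.

A ≈ 0.0649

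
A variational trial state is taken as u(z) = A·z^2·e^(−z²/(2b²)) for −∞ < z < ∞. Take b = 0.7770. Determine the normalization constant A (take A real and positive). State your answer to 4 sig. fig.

A ≈ 1.630

Normalization requires ∫|u|² dz = 1, integrated from −∞ to ∞.
Differentiating ∫e^(−αz²) dz = √(π/α) under α to get the higher moments, ∫|u|² dz = A²·(3·√(π)·b^5/4).
Hence A² = 1/[3·√(π)·b^5/4].
Substituting b = 0.7770 gives A² = 2.6562, so A = 1.6298.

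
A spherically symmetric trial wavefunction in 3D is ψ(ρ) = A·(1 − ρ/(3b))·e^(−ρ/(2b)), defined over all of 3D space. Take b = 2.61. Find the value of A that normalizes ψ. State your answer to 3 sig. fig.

A ≈ 0.0819

The normalization condition is ∫|ψ|² 4πρ² dρ = 1 from 0 to ∞.
(Spherical symmetry: dV = 4πρ² dρ.)
Using ∫₀^∞ ρⁿ e^(−αρ) dρ = n!/αⁿ⁺¹, carrying out the integral gives A² · 8·π·b^3/3.
Hence A² = 1/[8·π·b^3/3].
Substituting b = 2.61 gives A² = 0.006714, so A = 0.08194.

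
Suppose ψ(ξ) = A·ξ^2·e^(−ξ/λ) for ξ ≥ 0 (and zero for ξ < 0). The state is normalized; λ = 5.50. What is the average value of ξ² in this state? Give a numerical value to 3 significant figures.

⟨ξ²⟩ = ∫ ξ^2 |ψ|² dξ over the full domain.
Since the A² factors cancel between numerator and denominator, ⟨ξ²⟩ = 15·λ^2/2.
With λ = 5.50, ⟨ξ^2⟩ = 226.9.

⟨ξ^2⟩ ≈ 227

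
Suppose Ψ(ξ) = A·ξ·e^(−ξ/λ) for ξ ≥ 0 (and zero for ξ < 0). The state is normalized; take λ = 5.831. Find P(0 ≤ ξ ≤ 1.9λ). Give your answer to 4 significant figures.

P = ∫_{0}^{1.9λ} |Ψ(ξ)|² dξ.
Since A² = 1/(λ^3/4), this is the region integral divided by the full normalization integral.
Substituting u = ξ/λ, A² and the length scale cancel in the ratio: P = ∫_{0}^{1.9} u^2·e^(-2·u) du / ∫_{0}^{∞} u^2·e^(-2·u) du.
Using ∫ u^2·e^(-2·u) du = -(2·u^2 + 2·u + 1)·e^(-2·u)/4, the numerator is 1/4 - 601·e^(-19/5)/200 and the denominator is 1/4.
This works out to P = 0.73110.

P ≈ 0.7311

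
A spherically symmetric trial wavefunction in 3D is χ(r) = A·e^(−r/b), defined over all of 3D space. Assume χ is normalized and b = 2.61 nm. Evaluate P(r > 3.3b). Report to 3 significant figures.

P ≈ 0.0400

P = ∫ |χ|² 4πr² dr over r > 3.3b.
Normalization gives A² = 1/(π·b^3).
Let u = r/b; then A², 4π and the length scale all cancel, so P = ∫_{3.3}^{∞} u^2·e^(-2·u) du ÷ ∫_{0}^{∞} u^2·e^(-2·u) du.
Using ∫ u^2·e^(-2·u) du = -(2·u^2 + 2·u + 1)·e^(-2·u)/4, the numerator is 1469·e^(-33/5)/200 and the denominator is 1/4.
This evaluates to P = 0.03997.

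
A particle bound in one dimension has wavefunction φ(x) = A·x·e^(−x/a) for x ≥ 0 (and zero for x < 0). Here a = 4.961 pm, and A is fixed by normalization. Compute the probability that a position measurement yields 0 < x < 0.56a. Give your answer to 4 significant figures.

|φ|² is the probability density, so P = ∫_{0}^{0.56a} |φ|² dx.
Since A² = 1/(a^3/4), this is the region integral divided by the full normalization integral.
Let u = x/a; then A² and the length scale cancel, so P = ∫_{0}^{0.56} u^2·e^(-2·u) du ÷ ∫_{0}^{∞} u^2·e^(-2·u) du.
With ∫ u^2·e^(-2·u) du = -(2·u^2 + 2·u + 1)·e^(-2·u)/4 + C, the region integral is 1/4 - 1717·e^(-28/25)/2500 and the full one is 1/4.
Taking the ratio, P = 0.10364.

P ≈ 0.1036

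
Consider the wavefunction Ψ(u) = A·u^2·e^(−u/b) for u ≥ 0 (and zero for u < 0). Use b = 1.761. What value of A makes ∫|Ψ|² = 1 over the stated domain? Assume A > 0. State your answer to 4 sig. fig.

Require ∫ |Ψ|² du = 1 over the whole domain.
The integral (without the A² prefactor) comes out to 3·b^5/4.
So A² = (3·b^5/4)^(−1).
Plugging in b = 1.761 yields A = 0.28059.

A ≈ 0.2806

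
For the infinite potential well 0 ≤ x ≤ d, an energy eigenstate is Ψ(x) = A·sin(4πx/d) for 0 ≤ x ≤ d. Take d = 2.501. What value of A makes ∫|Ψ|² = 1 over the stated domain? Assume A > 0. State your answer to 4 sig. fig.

A ≈ 0.8942

Require ∫ |Ψ|² dx = 1 over the whole domain.
With ∫₀^d sin²(nπx/d) dx = d/2, the integral (without the A² prefactor) comes out to d/2.
So A² = (d/2)^(−1).
Plugging in d = 2.501 yields A = 0.89425.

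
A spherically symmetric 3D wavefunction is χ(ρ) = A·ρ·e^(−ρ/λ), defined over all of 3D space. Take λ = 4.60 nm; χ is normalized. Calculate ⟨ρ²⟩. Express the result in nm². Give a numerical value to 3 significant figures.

⟨ρ^2⟩ ≈ 159 nm^2

The expectation value is the |χ|²-weighted average of ρ^2: ∫ ρ^2|χ|² 4πρ² dρ.
Evaluating both integrals, ⟨ρ²⟩ = 15·λ^2/2.
Putting λ = 4.60 gives 158.7.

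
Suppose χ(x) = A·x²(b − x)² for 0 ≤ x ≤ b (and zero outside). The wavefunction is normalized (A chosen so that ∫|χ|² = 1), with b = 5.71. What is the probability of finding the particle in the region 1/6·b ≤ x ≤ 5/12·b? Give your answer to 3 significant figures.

The probability is P = ∫ |χ|² dx over [1/6·b, 5/12·b].
Since A² = 1/(b^9/630), this is the region integral divided by the full normalization integral.
Let u = x/b; then A² and the length scale cancel, so P = ∫_{1/6}^{5/12} u^4·(1 - u)^4 du ÷ ∫_{0}^{1} u^4·(1 - u)^4 du.
Using ∫ u^4·(1 - u)^4 du = u^5·(70·u^4 - 315·u^3 + 540·u^2 - 420·u + 126)/630, the numerator is ≈ 0.00046568 and the denominator is 1/630.
This works out to P = 0.2934.

P ≈ 0.293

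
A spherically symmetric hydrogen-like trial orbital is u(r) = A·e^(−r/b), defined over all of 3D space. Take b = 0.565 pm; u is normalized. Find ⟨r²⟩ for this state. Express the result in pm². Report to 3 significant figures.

The expectation value is the |u|²-weighted average of r^2: ∫ r^2|u|² 4πr² dr.
Since the A² factors cancel between numerator and denominator, ⟨r²⟩ = 3·b^2.
Putting b = 0.565 gives 0.9577.

⟨r^2⟩ ≈ 0.958 pm^2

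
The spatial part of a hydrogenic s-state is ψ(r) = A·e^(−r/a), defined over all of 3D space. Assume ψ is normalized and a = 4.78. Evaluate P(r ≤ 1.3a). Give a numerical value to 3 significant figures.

With dV = 4πr²dr, the probability is ∫|ψ|² dV over r ≤ 1.3a.
Normalization gives A² = 1/(π·a^3).
In terms of u = r/a (A², 4π and the length scale all cancel between numerator and denominator), P = [∫_{0}^{1.3} u^2·e^(-2·u) du] / [∫_{0}^{∞} u^2·e^(-2·u) du].
With ∫ u^2·e^(-2·u) du = -(2·u^2 + 2·u + 1)·e^(-2·u)/4 + C, the region integral is 1/4 - 349·e^(-13/5)/200 and the full one is 1/4.
The region integral divided by the full integral gives P = 0.4816.

P ≈ 0.482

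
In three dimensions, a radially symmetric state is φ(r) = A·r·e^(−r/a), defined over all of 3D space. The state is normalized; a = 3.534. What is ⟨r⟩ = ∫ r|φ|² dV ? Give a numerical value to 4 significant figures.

⟨r⟩ ≈ 8.835

The expectation value is the |φ|²-weighted average of r: ∫ r|φ|² 4πr² dr.
Since the A² factors cancel between numerator and denominator, ⟨r⟩ = 5·a/2.
Putting a = 3.534 gives 8.8350.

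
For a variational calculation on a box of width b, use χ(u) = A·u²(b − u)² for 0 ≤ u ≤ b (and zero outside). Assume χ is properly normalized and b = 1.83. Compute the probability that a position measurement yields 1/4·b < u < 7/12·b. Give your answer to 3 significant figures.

P = ∫_{1/4·b}^{7/12·b} |χ(u)|² du.
With A² fixed by ∫|χ|² = 1, i.e. A² = (b^9/630)^(−1), substitute and integrate.
Substituting t = u/b, A² and the length scale cancel in the ratio: P = ∫_{1/4}^{7/12} t^4·(1 - t)^4 dt / ∫_{0}^{1} t^4·(1 - t)^4 dt.
Using ∫ t^4·(1 - t)^4 dt = t^5·(70·t^4 - 315·t^3 + 540·t^2 - 420·t + 126)/630, the numerator is ≈ 0.0010298 and the denominator is 1/630.
Taking the ratio, P = 0.6487.

P ≈ 0.649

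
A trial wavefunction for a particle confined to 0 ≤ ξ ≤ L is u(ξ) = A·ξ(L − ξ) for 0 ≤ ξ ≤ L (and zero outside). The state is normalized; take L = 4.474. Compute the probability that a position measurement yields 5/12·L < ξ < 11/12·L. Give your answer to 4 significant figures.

P ≈ 0.6483

The probability is P = ∫ |u|² dξ over [5/12·L, 11/12·L].
The normalization integral ∫|u|²dξ over the whole domain equals L^5/30·A², and A² cancels in the ratio.
Substituting t = ξ/L, A² and the length scale cancel in the ratio: P = ∫_{5/12}^{11/12} t^2·(1 - t)^2 dt / ∫_{0}^{1} t^2·(1 - t)^2 dt.
Using ∫ t^2·(1 - t)^2 dt = t^3·(6·t^2 - 15·t + 10)/30, the numerator is ≈ 0.0216098 and the denominator is 1/30.
Taking the ratio, P = 4481/6912.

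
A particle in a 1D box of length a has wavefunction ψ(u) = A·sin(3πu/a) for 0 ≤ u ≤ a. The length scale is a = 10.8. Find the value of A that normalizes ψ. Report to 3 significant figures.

Normalization requires ∫|ψ|² du = 1, integrated from 0 to a.
Carrying out the integral gives A² · a/2.
Plugging in a = 10.8 yields A = 0.4303.

A ≈ 0.430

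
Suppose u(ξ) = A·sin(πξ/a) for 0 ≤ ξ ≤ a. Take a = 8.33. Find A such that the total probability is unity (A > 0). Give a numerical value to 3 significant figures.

We need A² ∫|f|² dξ = 1, taking the integral from 0 to a.
With u = A·sin(πξ/a), the integral evaluates to A²·[a/2].
Hence A² = 1/[a/2].
Substituting a = 8.33 gives A² = 0.2401, so A = 0.4900.

A ≈ 0.490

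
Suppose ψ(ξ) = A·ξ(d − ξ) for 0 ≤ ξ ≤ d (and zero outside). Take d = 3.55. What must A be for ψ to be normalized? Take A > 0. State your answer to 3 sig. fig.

Normalization requires ∫|ψ|² dξ = 1, integrated from 0 to d.
The integral (without the A² prefactor) comes out to d^5/30.
So A² = (d^5/30)^(−1).
With d = 3.55: A² = 0.05321 and A = 0.2307.

A ≈ 0.231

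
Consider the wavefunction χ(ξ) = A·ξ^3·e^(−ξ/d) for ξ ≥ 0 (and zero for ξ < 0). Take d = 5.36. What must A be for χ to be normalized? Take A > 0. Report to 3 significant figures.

A ≈ 0.00118

The normalization condition is ∫|χ|² dξ = 1 from 0 to ∞.
The integral (without the A² prefactor) comes out to 45·d^7/8.
With d = 5.36: A² = 0.000001399 and A = 0.001183.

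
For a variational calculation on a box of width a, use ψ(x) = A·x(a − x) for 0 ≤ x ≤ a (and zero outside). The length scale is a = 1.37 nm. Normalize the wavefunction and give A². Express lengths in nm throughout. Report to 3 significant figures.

A^2 ≈ 6.22 nm^(-5)

Normalization requires ∫|ψ|² dx = 1, integrated from 0 to a.
Expanding the polynomial and integrating term by term, the integral (without the A² prefactor) comes out to a^5/30.
Setting this equal to 1 gives A² = 1/(a^5/30).
With a = 1.37: A² = 6.216 and A = 2.493.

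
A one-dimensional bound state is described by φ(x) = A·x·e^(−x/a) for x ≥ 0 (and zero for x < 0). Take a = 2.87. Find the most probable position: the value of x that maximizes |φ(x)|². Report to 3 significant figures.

x ≈ 2.87

The maximum of |φ(x)|² occurs where its derivative vanishes.
Solving yields x = a.
With a = 2.87, the most probable position is 2.870.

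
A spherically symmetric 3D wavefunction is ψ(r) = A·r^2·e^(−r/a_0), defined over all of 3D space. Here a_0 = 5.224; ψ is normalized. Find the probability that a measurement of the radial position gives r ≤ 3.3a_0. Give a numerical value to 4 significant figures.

P ≈ 0.4892

P = ∫ |ψ|² 4πr² dr over r ≤ 3.3a_0.
Normalization gives A² = 1/(45·π·a_0^7/2).
Let u = r/a_0; then A², 4π and the length scale all cancel, so P = ∫_{0}^{3.3} u^6·e^(-2·u) du ÷ ∫_{0}^{∞} u^6·e^(-2·u) du.
An antiderivative of u^6·e^(-2·u) is -(4·u^6 + 12·u^5 + 30·u^4 + 60·u^3 + 90·u^2 + 90·u + 45)·e^(-2·u)/8; evaluating from 0 to 3.3 gives ≈ 2.75153, while the full integral is 45/8.
Taking the ratio yields P = 0.48916.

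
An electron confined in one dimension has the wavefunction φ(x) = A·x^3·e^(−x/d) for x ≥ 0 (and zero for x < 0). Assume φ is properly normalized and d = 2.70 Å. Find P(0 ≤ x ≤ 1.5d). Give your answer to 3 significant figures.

P ≈ 0.0335

|φ|² is the probability density, so P = ∫_{0}^{1.5d} |φ|² dx.
The normalization integral ∫|φ|²dx over the whole domain equals 45·d^7/8·A², and A² cancels in the ratio.
Let u = x/d; then A² and the length scale cancel, so P = ∫_{0}^{1.5} u^6·e^(-2·u) du ÷ ∫_{0}^{∞} u^6·e^(-2·u) du.
With ∫ u^6·e^(-2·u) du = -(4·u^6 + 12·u^5 + 30·u^4 + 60·u^3 + 90·u^2 + 90·u + 45)·e^(-2·u)/8 + C, the region integral is ≈ 0.18849 and the full one is 45/8.
The result is P = 0.03351.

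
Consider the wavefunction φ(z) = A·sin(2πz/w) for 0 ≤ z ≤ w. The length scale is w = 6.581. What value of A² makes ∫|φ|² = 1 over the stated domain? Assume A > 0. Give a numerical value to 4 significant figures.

A^2 ≈ 0.3039

Normalization requires ∫|φ|² dz = 1, integrated from 0 to w.
With φ = A·sin(2πz/w), the integral evaluates to A²·[w/2].
Hence A² = 1/[w/2].
Plugging in w = 6.581 yields A = 0.55128.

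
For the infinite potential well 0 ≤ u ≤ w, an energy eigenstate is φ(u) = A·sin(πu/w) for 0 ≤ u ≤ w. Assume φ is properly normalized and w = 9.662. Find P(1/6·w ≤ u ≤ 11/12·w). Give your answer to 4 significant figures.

P ≈ 0.9674

P = ∫_{1/6·w}^{11/12·w} |φ(u)|² du.
Since A² = 1/(w/2), this is the region integral divided by the full normalization integral.
In terms of t = u/w (A² and the length scale cancel between numerator and denominator), P = [∫_{1/6}^{11/12} sin(π·t)^2 dt] / [∫_{0}^{1} sin(π·t)^2 dt].
With ∫ sin(π·t)^2 dt = t/2 - sin(2·π·t)/(4·π) + C, the region integral is 1/(8·π) + √(3)/(8·π) + 3/8 and the full one is 1/2.
Evaluating gives P = (1 + √(3) + 3·π)/(4·π).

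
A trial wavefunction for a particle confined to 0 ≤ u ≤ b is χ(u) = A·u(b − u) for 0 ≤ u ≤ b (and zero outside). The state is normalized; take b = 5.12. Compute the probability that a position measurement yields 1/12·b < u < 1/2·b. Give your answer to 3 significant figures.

P = ∫_{1/12·b}^{1/2·b} |χ(u)|² du.
Since A² = 1/(b^5/30), this is the region integral divided by the full normalization integral.
In terms of t = u/b (A² and the length scale cancel between numerator and denominator), P = [∫_{1/12}^{1/2} t^2·(1 - t)^2 dt] / [∫_{0}^{1} t^2·(1 - t)^2 dt].
With ∫ t^2·(1 - t)^2 dt = t^3·(6·t^2 - 15·t + 10)/30 + C, the region integral is ≈ 0.016497 and the full one is 1/30.
Evaluating gives P = 0.4949.

P ≈ 0.495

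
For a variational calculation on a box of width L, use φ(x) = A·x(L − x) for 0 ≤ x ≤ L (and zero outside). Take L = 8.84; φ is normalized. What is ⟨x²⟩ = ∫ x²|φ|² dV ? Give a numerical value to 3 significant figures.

By definition ⟨x²⟩ = ∫ x^2 |φ(x)|² dx.
The ratio of the moment integral to the normalization integral gives ⟨x²⟩ = 2·L^2/7.
With L = 8.84, ⟨x^2⟩ = 22.33.

⟨x^2⟩ ≈ 22.3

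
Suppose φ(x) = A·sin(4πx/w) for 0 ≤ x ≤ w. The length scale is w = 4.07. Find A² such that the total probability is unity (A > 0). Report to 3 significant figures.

The normalization condition is ∫|φ|² dx = 1 from 0 to w.
With ∫₀^w sin²(nπx/w) dx = w/2, the integral (without the A² prefactor) comes out to w/2.
Plugging in w = 4.07 yields A = 0.7010.

A^2 ≈ 0.491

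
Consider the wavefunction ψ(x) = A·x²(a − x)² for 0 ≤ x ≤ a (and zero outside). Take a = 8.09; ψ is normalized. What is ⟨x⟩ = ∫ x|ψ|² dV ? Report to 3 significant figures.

⟨x⟩ ≈ 4.05

The expectation value is the |ψ|²-weighted average of x: ∫ x|ψ|² dx.
Expanding the polynomial and integrating term by term, the ratio of the moment integral to the normalization integral gives ⟨x⟩ = a/2.
Putting a = 8.09 gives 4.045.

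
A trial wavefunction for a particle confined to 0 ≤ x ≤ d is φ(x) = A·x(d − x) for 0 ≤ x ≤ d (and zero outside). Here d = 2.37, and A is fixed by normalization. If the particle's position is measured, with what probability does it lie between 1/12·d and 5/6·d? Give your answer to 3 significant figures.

P ≈ 0.959

The probability is P = ∫ |φ|² dx over [1/12·d, 5/6·d].
With A² fixed by ∫|φ|² = 1, i.e. A² = (d^5/30)^(−1), substitute and integrate.
Substituting u = x/d, A² and the length scale cancel in the ratio: P = ∫_{1/12}^{5/6} u^2·(1 - u)^2 du / ∫_{0}^{1} u^2·(1 - u)^2 du.
An antiderivative of u^2·(1 - u)^2 is u^3·(6·u^2 - 15·u + 10)/30; evaluating from 1/12 to 5/6 gives ≈ 0.031981, while the full integral is 1/30.
This works out to P = 4421/4608.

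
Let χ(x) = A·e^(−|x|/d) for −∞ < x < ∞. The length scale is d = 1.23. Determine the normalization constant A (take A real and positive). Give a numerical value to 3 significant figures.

A ≈ 0.902

Normalization requires ∫|χ|² dx = 1, integrated from −∞ to ∞.
With ∫₀^∞ x^0 e^(−αx) dx = 0!/α^1, carrying out the integral gives A² · d.
Hence A² = 1/[d].
Plugging in d = 1.23 yields A = 0.9017.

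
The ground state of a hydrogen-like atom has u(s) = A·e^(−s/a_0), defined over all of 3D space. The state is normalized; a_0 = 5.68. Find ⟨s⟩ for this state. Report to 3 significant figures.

By definition ⟨s⟩ = ∫ s |u(s)|² 4πs² ds.
With ∫₀^∞ s^3 e^(−αs) ds = 3!/α^4, the ratio of the moment integral to the normalization integral gives ⟨s⟩ = 3·a_0/2.
With a_0 = 5.68, ⟨s⟩ = 8.520.

⟨s⟩ ≈ 8.52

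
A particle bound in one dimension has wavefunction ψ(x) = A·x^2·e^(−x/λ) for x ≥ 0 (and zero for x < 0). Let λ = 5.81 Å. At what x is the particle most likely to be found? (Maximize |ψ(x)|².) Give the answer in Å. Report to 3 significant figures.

Differentiate |ψ(x)|² with respect to x and set to zero.
This gives x = 2·λ.
With λ = 5.81, the most probable position is 11.62 Å.

x ≈ 11.6 Å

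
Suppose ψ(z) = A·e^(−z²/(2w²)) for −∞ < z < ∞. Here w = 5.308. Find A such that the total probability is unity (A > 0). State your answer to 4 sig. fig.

A ≈ 0.3260

The normalization condition is ∫|ψ|² dz = 1 from −∞ to ∞.
Carrying out the integral gives A² · √(π)·w.
So A² = (√(π)·w)^(−1).
With w = 5.308: A² = 0.10629 and A = 0.32602.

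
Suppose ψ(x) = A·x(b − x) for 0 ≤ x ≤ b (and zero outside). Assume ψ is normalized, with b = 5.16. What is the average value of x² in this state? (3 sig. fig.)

⟨x^2⟩ ≈ 7.61

By definition ⟨x²⟩ = ∫ x^2 |ψ(x)|² dx.
Since the A² factors cancel between numerator and denominator, ⟨x²⟩ = 2·b^2/7.
With b = 5.16, ⟨x^2⟩ = 7.607.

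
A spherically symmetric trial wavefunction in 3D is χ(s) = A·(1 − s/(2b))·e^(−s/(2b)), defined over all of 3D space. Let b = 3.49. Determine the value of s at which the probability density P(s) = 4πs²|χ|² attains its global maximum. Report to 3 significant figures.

The maximum of P(s) = 4πs²|χ|² occurs where its derivative vanishes.
This gives s = b·(√(5) + 3).
With b = 3.49, the most probable radial distance is 18.27.

s ≈ 18.3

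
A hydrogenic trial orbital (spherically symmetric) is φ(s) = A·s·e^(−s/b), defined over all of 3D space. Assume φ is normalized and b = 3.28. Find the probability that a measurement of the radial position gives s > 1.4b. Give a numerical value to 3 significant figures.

P ≈ 0.848

With dV = 4πs²ds, the probability is ∫|φ|² dV over s > 1.4b.
Normalization gives A² = 1/(3·π·b^5).
In terms of u = s/b (A², 4π and the length scale all cancel between numerator and denominator), P = [∫_{1.4}^{∞} u^4·e^(-2·u) du] / [∫_{0}^{∞} u^4·e^(-2·u) du].
An antiderivative of u^4·e^(-2·u) is -(u^4/2 + u^3 + 3·u^2/2 + 3·u/2 + 3/4)·e^(-2·u); evaluating from 1.4 to ∞ gives ≈ 0.63576, while the full integral is 3/4.
The region integral divided by the full integral gives P = 0.8477.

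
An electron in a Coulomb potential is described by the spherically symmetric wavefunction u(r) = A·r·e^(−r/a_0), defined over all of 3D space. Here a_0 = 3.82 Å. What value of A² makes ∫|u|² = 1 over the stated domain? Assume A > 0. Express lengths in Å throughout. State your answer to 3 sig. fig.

Normalization requires ∫|u|² 4πr² dr = 1, integrated from 0 to ∞.
The angular integral contributes 4π, leaving ∫₀^∞ r²|u|² dr.
Using ∫₀^∞ rⁿ e^(−αr) dr = n!/αⁿ⁺¹, ∫|u|² 4πr² dr = A²·(3·π·a_0^5).
Hence A² = 1/[3·π·a_0^5].
With a_0 = 3.82: A² = 0.0001304 and A = 0.01142.

A^2 ≈ 0.000130 Å^(-5)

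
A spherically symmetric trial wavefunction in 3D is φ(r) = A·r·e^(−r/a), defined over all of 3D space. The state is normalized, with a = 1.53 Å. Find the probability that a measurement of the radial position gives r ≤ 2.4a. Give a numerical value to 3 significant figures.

P ≈ 0.524

With dV = 4πr²dr, the probability is ∫|φ|² dV over r ≤ 2.4a.
The full normalization integral is A²·[3·π·a^5] = 1, fixing A².
Let u = r/a; then A², 4π and the length scale all cancel, so P = ∫_{0}^{2.4} u^4·e^(-2·u) du ÷ ∫_{0}^{∞} u^4·e^(-2·u) du.
With ∫ u^4·e^(-2·u) du = -(u^4/2 + u^3 + 3·u^2/2 + 3·u/2 + 3/4)·e^(-2·u) + C, the region integral is ≈ 0.39281 and the full one is 3/4.
This evaluates to P = 0.5237.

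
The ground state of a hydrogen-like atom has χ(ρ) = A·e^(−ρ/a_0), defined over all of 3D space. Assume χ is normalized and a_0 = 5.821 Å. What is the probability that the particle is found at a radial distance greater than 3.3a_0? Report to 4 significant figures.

P ≈ 0.03997

Integrate the radial probability density 4πρ²|χ|² over ρ > 3.3a_0.
The full normalization integral is A²·[π·a_0^3] = 1, fixing A².
Substituting u = ρ/a_0, A², 4π and the length scale all cancel in the ratio: P = ∫_{3.3}^{∞} u^2·e^(-2·u) du / ∫_{0}^{∞} u^2·e^(-2·u) du.
An antiderivative of u^2·e^(-2·u) is -(2·u^2 + 2·u + 1)·e^(-2·u)/4; evaluating from 3.3 to ∞ gives 1469·e^(-33/5)/200, while the full integral is 1/4.
Taking the ratio yields P = 0.039968.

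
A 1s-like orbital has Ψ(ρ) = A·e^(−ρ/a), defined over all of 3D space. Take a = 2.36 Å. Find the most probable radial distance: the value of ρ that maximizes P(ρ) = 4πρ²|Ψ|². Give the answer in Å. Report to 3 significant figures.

ρ ≈ 2.36 Å

The maximum of P(ρ) = 4πρ²|Ψ|² occurs where its derivative vanishes.
This gives ρ = a.
With a = 2.36, the most probable radial distance is 2.360 Å.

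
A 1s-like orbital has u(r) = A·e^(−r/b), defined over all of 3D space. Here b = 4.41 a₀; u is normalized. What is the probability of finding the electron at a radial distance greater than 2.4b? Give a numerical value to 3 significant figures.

Integrate the radial probability density 4πr²|u|² over r > 2.4b.
Normalization gives A² = 1/(π·b^3).
Substituting t = r/b, A², 4π and the length scale all cancel in the ratio: P = ∫_{2.4}^{∞} t^2·e^(-2·t) dt / ∫_{0}^{∞} t^2·e^(-2·t) dt.
With ∫ t^2·e^(-2·t) dt = -(2·t^2 + 2·t + 1)·e^(-2·t)/4 + C, the region integral is 433·e^(-24/5)/100 and the full one is 1/4.
This evaluates to P = 0.1425.

P ≈ 0.143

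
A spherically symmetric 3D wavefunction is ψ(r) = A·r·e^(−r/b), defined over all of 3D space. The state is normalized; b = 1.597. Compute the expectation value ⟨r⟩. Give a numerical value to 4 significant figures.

The expectation value is the |ψ|²-weighted average of r: ∫ r|ψ|² 4πr² dr.
Recall ∫₀^∞ r^m e^(−r/β) dr = m!·β^(m+1), evaluating both integrals, ⟨r⟩ = 5·b/2.
With b = 1.597, ⟨r⟩ = 3.9925.

⟨r⟩ ≈ 3.993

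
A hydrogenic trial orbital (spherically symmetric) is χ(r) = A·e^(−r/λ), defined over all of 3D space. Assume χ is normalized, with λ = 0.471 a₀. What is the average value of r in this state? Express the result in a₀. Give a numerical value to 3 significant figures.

The expectation value is the |χ|²-weighted average of r: ∫ r|χ|² 4πr² dr.
Using ∫₀^∞ rⁿ e^(−αr) dr = n!/αⁿ⁺¹, since the A² factors cancel between numerator and denominator, ⟨r⟩ = 3·λ/2.
With λ = 0.471, ⟨r⟩ = 0.7065.

⟨r⟩ ≈ 0.707 a₀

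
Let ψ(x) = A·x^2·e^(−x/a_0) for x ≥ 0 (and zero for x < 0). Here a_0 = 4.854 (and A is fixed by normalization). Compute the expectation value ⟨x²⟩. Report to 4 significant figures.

By definition ⟨x²⟩ = ∫ x^2 |ψ(x)|² dx.
The ratio of the moment integral to the normalization integral gives ⟨x²⟩ = 15·a_0^2/2.
Putting a_0 = 4.854 gives 176.71.

⟨x^2⟩ ≈ 176.7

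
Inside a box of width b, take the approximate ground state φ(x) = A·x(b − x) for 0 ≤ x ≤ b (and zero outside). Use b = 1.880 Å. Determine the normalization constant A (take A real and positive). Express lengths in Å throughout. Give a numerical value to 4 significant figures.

The normalization condition is ∫|φ|² dx = 1 from 0 to b.
With φ = A·x(b − x), the integral evaluates to A²·[b^5/30].
So A² = (b^5/30)^(−1).
With b = 1.880: A² = 1.2774 and A = 1.1302.

A ≈ 1.130 Å^(-5/2)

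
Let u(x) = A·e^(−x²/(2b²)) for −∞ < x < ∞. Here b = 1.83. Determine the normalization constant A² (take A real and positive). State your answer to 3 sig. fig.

A^2 ≈ 0.308

Require ∫ |u|² dx = 1 over the whole domain.
With u = A·e^(−x²/(2b²)), the integral evaluates to A²·[√(π)·b].
Setting this equal to 1 gives A² = 1/(√(π)·b).
With b = 1.83: A² = 0.3083 and A = 0.5552.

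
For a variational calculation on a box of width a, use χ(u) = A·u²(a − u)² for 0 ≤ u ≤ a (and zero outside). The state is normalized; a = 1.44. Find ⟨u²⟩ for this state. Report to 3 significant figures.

⟨u^2⟩ ≈ 0.566

By definition ⟨u²⟩ = ∫ u^2 |χ(u)|² du.
Expanding the polynomial and integrating term by term, the ratio of the moment integral to the normalization integral gives ⟨u²⟩ = 3·a^2/11.
Putting a = 1.44 gives 0.5655.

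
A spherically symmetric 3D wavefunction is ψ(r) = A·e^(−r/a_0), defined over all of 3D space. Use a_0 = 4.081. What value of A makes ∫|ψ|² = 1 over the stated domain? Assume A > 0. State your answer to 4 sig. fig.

Require ∫ |ψ|² 4πr² dr = 1 over the whole domain.
With ∫₀^∞ r^2 e^(−αr) dr = 2!/α^3, the integral (without the A² prefactor) comes out to π·a_0^3.
With a_0 = 4.081: A² = 0.0046833 and A = 0.068435.

A ≈ 0.06843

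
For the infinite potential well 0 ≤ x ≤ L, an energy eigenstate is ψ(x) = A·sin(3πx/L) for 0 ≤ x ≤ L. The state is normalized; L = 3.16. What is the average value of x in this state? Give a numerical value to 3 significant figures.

By definition ⟨x⟩ = ∫ x |ψ(x)|² dx.
Using sin²θ = (1 − cos 2θ)/2, evaluating both integrals, ⟨x⟩ = L/2.
Putting L = 3.16 gives 1.580.

⟨x⟩ ≈ 1.58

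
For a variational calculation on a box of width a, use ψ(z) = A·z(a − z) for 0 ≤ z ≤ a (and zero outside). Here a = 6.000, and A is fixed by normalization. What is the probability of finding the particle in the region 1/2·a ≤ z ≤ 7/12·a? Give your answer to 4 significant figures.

P ≈ 0.1534

The probability is P = ∫ |ψ|² dz over [1/2·a, 7/12·a].
Since A² = 1/(a^5/30), this is the region integral divided by the full normalization integral.
Substituting u = z/a, A² and the length scale cancel in the ratio: P = ∫_{1/2}^{7/12} u^2·(1 - u)^2 du / ∫_{0}^{1} u^2·(1 - u)^2 du.
An antiderivative of u^2·(1 - u)^2 is u^3·(6·u^2 - 15·u + 10)/30; evaluating from 1/2 to 7/12 gives ≈ 0.00511269, while the full integral is 1/30.
Evaluating gives P = 0.15338.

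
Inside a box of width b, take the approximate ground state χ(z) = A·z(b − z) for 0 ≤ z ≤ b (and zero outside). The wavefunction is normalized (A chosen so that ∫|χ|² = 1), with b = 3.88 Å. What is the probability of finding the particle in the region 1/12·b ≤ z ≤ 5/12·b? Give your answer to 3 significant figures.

P ≈ 0.342

The probability is P = ∫ |χ|² dz over [1/12·b, 5/12·b].
The normalization integral ∫|χ|²dz over the whole domain equals b^5/30·A², and A² cancels in the ratio.
Let u = z/b; then A² and the length scale cancel, so P = ∫_{1/12}^{5/12} u^2·(1 - u)^2 du ÷ ∫_{0}^{1} u^2·(1 - u)^2 du.
An antiderivative of u^2·(1 - u)^2 is u^3·(6·u^2 - 15·u + 10)/30; evaluating from 1/12 to 5/12 gives ≈ 0.011384, while the full integral is 1/30.
This works out to P = 0.3415.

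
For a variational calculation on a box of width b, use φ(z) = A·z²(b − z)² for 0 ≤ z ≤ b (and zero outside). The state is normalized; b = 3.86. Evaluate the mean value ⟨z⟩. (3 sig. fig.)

The expectation value is the |φ|²-weighted average of z: ∫ z|φ|² dz.
Expanding the polynomial and integrating term by term, evaluating both integrals, ⟨z⟩ = b/2.
With b = 3.86, ⟨z⟩ = 1.930.

⟨z⟩ ≈ 1.93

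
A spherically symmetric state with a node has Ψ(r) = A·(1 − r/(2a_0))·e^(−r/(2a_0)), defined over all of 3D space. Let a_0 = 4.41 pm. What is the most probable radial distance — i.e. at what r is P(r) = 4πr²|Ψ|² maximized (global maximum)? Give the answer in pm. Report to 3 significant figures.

r ≈ 23.1 pm

Differentiate P(r) = 4πr²|Ψ|² with respect to r and set to zero.
This gives r = a_0·(√(5) + 3).
With a_0 = 4.41, the most probable radial distance is 23.09 pm.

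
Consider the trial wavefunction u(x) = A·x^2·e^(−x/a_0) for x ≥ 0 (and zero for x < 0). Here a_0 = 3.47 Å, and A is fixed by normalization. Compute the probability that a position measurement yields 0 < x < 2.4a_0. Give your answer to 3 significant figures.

P ≈ 0.524

P = ∫_{0}^{2.4a_0} |u(x)|² dx.
With A² fixed by ∫|u|² = 1, i.e. A² = (3·a_0^5/4)^(−1), substitute and integrate.
Substituting t = x/a_0, A² and the length scale cancel in the ratio: P = ∫_{0}^{2.4} t^4·e^(-2·t) dt / ∫_{0}^{∞} t^4·e^(-2·t) dt.
Using ∫ t^4·e^(-2·t) dt = -(t^4/2 + t^3 + 3·t^2/2 + 3·t/2 + 3/4)·e^(-2·t), the numerator is ≈ 0.39281 and the denominator is 3/4.
Evaluating gives P = 0.5237.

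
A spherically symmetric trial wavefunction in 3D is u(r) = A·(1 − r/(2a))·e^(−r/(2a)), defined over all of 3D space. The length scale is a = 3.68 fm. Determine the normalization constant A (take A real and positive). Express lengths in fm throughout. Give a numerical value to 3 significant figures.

A ≈ 0.0283 fm^(-3/2)

We need A² ∫|f|² 4πr² dr = 1, taking the integral from 0 to ∞.
(Spherical symmetry: dV = 4πr² dr.)
Using ∫₀^∞ rⁿ e^(−αr) dr = n!/αⁿ⁺¹, ∫|u|² 4πr² dr = A²·(8·π·a^3).
So A² = (8·π·a^3)^(−1).
Plugging in a = 3.68 yields A = 0.02826.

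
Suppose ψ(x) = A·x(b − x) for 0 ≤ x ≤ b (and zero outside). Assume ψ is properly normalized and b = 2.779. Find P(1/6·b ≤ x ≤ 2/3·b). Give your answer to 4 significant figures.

The probability is P = ∫ |ψ|² dx over [1/6·b, 2/3·b].
With A² fixed by ∫|ψ|² = 1, i.e. A² = (b^5/30)^(−1), substitute and integrate.
Substituting u = x/b, A² and the length scale cancel in the ratio: P = ∫_{1/6}^{2/3} u^2·(1 - u)^2 du / ∫_{0}^{1} u^2·(1 - u)^2 du.
An antiderivative of u^2·(1 - u)^2 is u^3·(6·u^2 - 15·u + 10)/30; evaluating from 1/6 to 2/3 gives 163/6480, while the full integral is 1/30.
This works out to P = 163/216.

P ≈ 0.7546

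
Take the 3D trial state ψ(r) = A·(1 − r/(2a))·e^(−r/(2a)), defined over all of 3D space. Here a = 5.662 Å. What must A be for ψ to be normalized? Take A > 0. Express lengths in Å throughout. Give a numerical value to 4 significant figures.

We need A² ∫|f|² 4πr² dr = 1, taking the integral from 0 to ∞.
The angular integral contributes 4π, leaving ∫₀^∞ r²|ψ|² dr.
Using ∫₀^∞ rⁿ e^(−αr) dr = n!/αⁿ⁺¹, ∫|ψ|² 4πr² dr = A²·(8·π·a^3).
So A² = (8·π·a^3)^(−1).
Substituting a = 5.662 gives A² = 0.00021921, so A = 0.014806.

A ≈ 0.01481 Å^(-3/2)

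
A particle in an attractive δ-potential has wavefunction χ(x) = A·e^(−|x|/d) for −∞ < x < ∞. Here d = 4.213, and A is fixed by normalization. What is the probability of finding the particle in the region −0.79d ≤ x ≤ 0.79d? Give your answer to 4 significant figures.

|χ|² is the probability density, so P = ∫_{−0.79d}^{0.79d} |χ|² dx.
The normalization integral ∫|χ|²dx over the whole domain equals d·A², and A² cancels in the ratio.
By symmetry take twice the x ≥ 0 contribution in numerator and denominator; the 2's cancel. In terms of u = x/d (A² and the length scale cancel between numerator and denominator), P = [∫_{0}^{0.79} e^(-2·u) du] / [∫_{0}^{∞} e^(-2·u) du].
Using ∫ e^(-2·u) du = -e^(-2·u)/2, the numerator is 1/2 - e^(-79/50)/2 and the denominator is 1/2.
Taking the ratio, P = 0.79402.

P ≈ 0.7940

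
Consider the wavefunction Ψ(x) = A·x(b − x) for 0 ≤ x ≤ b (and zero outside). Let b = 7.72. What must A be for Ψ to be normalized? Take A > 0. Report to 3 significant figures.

A ≈ 0.0331

Require ∫ |Ψ|² dx = 1 over the whole domain.
Expanding the polynomial and integrating term by term, the integral (without the A² prefactor) comes out to b^5/30.
Setting this equal to 1 gives A² = 1/(b^5/30).
Substituting b = 7.72 gives A² = 0.001094, so A = 0.03308.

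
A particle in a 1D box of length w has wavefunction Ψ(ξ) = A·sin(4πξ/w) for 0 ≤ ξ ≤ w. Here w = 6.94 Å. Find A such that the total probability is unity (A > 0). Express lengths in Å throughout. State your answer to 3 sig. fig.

We need A² ∫|f|² dξ = 1, taking the integral from 0 to w.
With Ψ = A·sin(4πξ/w), the integral evaluates to A²·[w/2].
With w = 6.94: A² = 0.2882 and A = 0.5368.

A ≈ 0.537 Å^(-1/2)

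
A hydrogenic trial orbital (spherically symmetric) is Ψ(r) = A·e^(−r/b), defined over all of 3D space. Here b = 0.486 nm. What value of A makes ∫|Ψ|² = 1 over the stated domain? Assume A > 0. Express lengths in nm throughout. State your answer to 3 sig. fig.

A ≈ 1.67 nm^(-3/2)

Normalization requires ∫|Ψ|² 4πr² dr = 1, integrated from 0 to ∞.
In 3D with spherical symmetry the volume element is 4πr² dr.
With ∫₀^∞ r^2 e^(−αr) dr = 2!/α^3, ∫|Ψ|² 4πr² dr = A²·(π·b^3).
So A² = (π·b^3)^(−1).
With b = 0.486: A² = 2.773 and A = 1.665.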